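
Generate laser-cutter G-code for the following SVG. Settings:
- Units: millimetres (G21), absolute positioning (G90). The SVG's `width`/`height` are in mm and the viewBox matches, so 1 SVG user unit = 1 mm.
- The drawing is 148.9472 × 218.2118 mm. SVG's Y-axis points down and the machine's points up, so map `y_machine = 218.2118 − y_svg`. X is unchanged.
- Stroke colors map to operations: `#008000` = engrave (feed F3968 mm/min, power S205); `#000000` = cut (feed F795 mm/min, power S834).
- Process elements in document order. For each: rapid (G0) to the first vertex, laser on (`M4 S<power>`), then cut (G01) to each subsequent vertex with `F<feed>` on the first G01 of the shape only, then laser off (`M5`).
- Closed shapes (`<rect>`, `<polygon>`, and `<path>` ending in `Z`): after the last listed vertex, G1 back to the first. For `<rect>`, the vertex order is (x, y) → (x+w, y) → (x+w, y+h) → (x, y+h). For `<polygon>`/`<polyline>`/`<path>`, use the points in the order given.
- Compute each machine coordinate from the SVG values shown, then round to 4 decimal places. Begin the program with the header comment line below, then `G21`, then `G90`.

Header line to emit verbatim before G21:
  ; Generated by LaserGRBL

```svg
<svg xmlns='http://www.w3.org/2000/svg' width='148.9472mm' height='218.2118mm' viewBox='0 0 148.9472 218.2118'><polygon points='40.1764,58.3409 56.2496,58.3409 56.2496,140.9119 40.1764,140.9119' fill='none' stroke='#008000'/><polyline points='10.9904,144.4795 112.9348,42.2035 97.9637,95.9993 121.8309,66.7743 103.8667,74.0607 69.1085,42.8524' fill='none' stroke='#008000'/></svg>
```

viewBox `0 0 148.9472 218.2118` with mm width/height → 1 unit = 1 mm. Flip: y_m = 218.2118 − y_svg.

**Shape 1** — `<polygon>` rectangle, stroke `#008000` → engrave (S205, F3968). Machine vertices: (40.1764,159.8709) → (56.2496,159.8709) → (56.2496,77.2999) → (40.1764,77.2999) → (40.1764,159.8709). Closed: final G1 returns to the first vertex.

**Shape 2** — `<polyline>` open polyline, stroke `#008000` → engrave (S205, F3968). Machine vertices: (10.9904,73.7323) → (112.9348,176.0083) → (97.9637,122.2125) → (121.8309,151.4375) → (103.8667,144.1511) → (69.1085,175.3594). Open path.

; Generated by LaserGRBL
G21
G90
G0 X40.1764 Y159.8709
M4 S205
G01 X56.2496 Y159.8709 F3968
G01 X56.2496 Y77.2999
G01 X40.1764 Y77.2999
G01 X40.1764 Y159.8709
M5
G0 X10.9904 Y73.7323
M4 S205
G01 X112.9348 Y176.0083 F3968
G01 X97.9637 Y122.2125
G01 X121.8309 Y151.4375
G01 X103.8667 Y144.1511
G01 X69.1085 Y175.3594
M5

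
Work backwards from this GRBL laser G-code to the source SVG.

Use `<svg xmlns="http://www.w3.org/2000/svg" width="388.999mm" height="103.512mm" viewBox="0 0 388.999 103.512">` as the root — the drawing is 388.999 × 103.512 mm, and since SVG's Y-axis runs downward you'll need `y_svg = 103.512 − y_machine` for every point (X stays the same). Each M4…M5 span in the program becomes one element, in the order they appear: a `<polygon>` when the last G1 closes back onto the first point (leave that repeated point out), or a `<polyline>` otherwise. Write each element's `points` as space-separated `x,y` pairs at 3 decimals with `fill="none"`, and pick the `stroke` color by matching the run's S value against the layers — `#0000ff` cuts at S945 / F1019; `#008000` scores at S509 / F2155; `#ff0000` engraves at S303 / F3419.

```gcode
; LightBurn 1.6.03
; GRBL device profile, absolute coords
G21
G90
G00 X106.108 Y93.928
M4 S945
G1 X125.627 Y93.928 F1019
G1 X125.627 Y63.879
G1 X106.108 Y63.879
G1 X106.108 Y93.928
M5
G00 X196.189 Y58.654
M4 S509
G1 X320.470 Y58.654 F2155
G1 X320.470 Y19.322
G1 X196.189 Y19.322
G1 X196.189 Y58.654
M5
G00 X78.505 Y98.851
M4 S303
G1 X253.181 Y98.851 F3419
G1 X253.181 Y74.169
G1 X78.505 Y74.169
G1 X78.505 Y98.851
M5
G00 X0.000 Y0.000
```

<svg xmlns="http://www.w3.org/2000/svg" width="388.999mm" height="103.512mm" viewBox="0 0 388.999 103.512">
  <polygon points="106.108,9.584 125.627,9.584 125.627,39.633 106.108,39.633" fill="none" stroke="#0000ff"/>
  <polygon points="196.189,44.858 320.470,44.858 320.470,84.190 196.189,84.190" fill="none" stroke="#008000"/>
  <polygon points="78.505,4.661 253.181,4.661 253.181,29.343 78.505,29.343" fill="none" stroke="#ff0000"/>
</svg>

y_svg = 103.512 − y_m.

[1] S945→`#0000ff` (cut); closed run; points: 106.108,9.584 125.627,9.584 125.627,39.633 106.108,39.633

[2] S509→`#008000` (score); closed run; points: 196.189,44.858 320.470,44.858 320.470,84.190 196.189,84.190

[3] S303→`#ff0000` (engrave); closed run; points: 78.505,4.661 253.181,4.661 253.181,29.343 78.505,29.343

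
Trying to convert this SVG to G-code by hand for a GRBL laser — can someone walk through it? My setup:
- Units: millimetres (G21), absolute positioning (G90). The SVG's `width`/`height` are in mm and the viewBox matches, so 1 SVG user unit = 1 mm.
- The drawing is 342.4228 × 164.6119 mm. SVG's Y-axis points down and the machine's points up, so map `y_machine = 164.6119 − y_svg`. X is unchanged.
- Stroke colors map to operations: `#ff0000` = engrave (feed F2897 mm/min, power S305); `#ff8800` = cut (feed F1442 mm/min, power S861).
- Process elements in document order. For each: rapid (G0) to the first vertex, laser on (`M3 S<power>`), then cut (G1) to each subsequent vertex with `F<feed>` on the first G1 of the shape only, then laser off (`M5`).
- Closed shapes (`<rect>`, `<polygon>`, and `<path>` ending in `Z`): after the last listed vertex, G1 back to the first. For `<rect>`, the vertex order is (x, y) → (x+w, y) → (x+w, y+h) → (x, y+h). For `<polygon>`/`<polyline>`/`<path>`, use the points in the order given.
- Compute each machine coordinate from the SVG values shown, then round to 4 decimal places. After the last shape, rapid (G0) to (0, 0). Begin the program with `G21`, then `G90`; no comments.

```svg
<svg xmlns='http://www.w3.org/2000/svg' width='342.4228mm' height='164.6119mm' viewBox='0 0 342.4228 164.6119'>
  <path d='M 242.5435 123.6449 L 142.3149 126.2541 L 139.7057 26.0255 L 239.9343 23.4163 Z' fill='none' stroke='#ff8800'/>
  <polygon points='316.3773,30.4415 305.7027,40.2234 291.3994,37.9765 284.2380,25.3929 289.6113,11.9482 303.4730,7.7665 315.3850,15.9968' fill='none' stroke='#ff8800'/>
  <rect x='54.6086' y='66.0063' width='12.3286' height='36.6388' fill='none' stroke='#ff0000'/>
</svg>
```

G21
G90
G0 X242.5435 Y40.9670
M3 S861
G1 X142.3149 Y38.3578 F1442
G1 X139.7057 Y138.5864
G1 X239.9343 Y141.1956
G1 X242.5435 Y40.9670
M5
G0 X316.3773 Y134.1704
M3 S861
G1 X305.7027 Y124.3885 F1442
G1 X291.3994 Y126.6354
G1 X284.2380 Y139.2190
G1 X289.6113 Y152.6637
G1 X303.4730 Y156.8454
G1 X315.3850 Y148.6151
G1 X316.3773 Y134.1704
M5
G0 X54.6086 Y98.6056
M3 S305
G1 X66.9372 Y98.6056 F2897
G1 X66.9372 Y61.9668
G1 X54.6086 Y61.9668
G1 X54.6086 Y98.6056
M5
G0 X0.0000 Y0.0000

viewBox `0 0 342.4228 164.6119` with mm width/height → 1 unit = 1 mm. Flip: y_m = 164.6119 − y_svg.

**Shape 1** — `<path>` regular polygon, stroke `#ff8800` → cut (S861, F1442). Machine vertices: (242.5435,40.9670) → (142.3149,38.3578) → (139.7057,138.5864) → (239.9343,141.1956) → (242.5435,40.9670). Closed: final G1 returns to the first vertex.

**Shape 2** — `<polygon>` regular polygon, stroke `#ff8800` → cut (S861, F1442). Machine vertices: (316.3773,134.1704) → (305.7027,124.3885) → (291.3994,126.6354) → (284.2380,139.2190) → (289.6113,152.6637) → (303.4730,156.8454) → (315.3850,148.6151) → (316.3773,134.1704). Closed: final G1 returns to the first vertex.

**Shape 3** — `<rect>` rectangle, stroke `#ff0000` → engrave (S305, F2897). Machine vertices: (54.6086,98.6056) → (66.9372,98.6056) → (66.9372,61.9668) → (54.6086,61.9668) → (54.6086,98.6056). Closed: final G1 returns to the first vertex.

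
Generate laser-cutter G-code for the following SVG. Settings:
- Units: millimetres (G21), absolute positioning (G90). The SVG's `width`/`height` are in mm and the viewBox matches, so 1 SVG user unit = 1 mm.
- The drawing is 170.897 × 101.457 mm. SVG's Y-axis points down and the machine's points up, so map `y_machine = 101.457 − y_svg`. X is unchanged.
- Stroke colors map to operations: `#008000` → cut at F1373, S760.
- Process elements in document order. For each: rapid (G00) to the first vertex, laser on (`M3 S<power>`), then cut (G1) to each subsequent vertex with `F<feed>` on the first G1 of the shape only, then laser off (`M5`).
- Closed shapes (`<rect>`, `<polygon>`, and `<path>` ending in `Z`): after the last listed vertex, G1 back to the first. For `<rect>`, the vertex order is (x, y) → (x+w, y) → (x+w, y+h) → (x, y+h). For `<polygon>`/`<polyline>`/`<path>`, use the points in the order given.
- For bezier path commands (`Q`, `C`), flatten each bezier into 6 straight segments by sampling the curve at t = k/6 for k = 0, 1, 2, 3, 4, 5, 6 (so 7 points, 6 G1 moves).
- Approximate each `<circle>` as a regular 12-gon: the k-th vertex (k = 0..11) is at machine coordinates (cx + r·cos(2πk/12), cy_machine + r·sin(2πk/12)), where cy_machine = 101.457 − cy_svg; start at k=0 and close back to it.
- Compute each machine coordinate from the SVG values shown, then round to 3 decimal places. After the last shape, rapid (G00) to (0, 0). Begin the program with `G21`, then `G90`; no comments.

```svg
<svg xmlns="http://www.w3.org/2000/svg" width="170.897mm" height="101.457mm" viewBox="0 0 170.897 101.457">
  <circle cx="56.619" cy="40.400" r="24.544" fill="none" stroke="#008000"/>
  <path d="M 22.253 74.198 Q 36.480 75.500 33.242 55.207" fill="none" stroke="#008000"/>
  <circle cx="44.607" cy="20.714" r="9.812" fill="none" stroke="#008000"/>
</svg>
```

G21
G90
G00 X81.163 Y61.057
M3 S760
G1 X77.875 Y73.329 F1373
G1 X68.891 Y82.313
G1 X56.619 Y85.601
G1 X44.347 Y82.313
G1 X35.363 Y73.329
G1 X32.075 Y61.057
G1 X35.363 Y48.785
G1 X44.347 Y39.801
G1 X56.619 Y36.513
G1 X68.891 Y39.801
G1 X77.875 Y48.785
G1 X81.163 Y61.057
M5
G00 X22.253 Y27.259
M3 S760
G1 X26.510 Y27.425 F1373
G1 X29.797 Y28.790
G1 X32.114 Y31.356
G1 X33.460 Y35.121
G1 X33.836 Y40.086
G1 X33.242 Y46.250
M5
G00 X54.419 Y80.743
M3 S760
G1 X53.104 Y85.649 F1373
G1 X49.513 Y89.240
G1 X44.607 Y90.555
G1 X39.701 Y89.240
G1 X36.110 Y85.649
G1 X34.795 Y80.743
G1 X36.110 Y75.837
G1 X39.701 Y72.246
G1 X44.607 Y70.931
G1 X49.513 Y72.246
G1 X53.104 Y75.837
G1 X54.419 Y80.743
M5
G00 X0.000 Y0.000

1 u = 1 mm; y_m = 101.457 − y.

[1] `<circle>` circle, #008000→cut S760 F1373: (81.163,61.057) → (77.875,73.329) → (68.891,82.313) → (56.619,85.601) → (44.347,82.313) → (35.363,73.329) → (32.075,61.057) → (35.363,48.785) → (44.347,39.801) → (56.619,36.513) → (68.891,39.801) → (77.875,48.785) → (81.163,61.057) (closed)

[2] `<path>` quadratic bezier, #008000→cut S760 F1373: (22.253,27.259) → (26.510,27.425) → (29.797,28.790) → (32.114,31.356) → (33.460,35.121) → (33.836,40.086) → (33.242,46.250)

[3] `<circle>` circle, #008000→cut S760 F1373: (54.419,80.743) → (53.104,85.649) → (49.513,89.240) → (44.607,90.555) → (39.701,89.240) → (36.110,85.649) → (34.795,80.743) → (36.110,75.837) → (39.701,72.246) → (44.607,70.931) → (49.513,72.246) → (53.104,75.837) → (54.419,80.743) (closed)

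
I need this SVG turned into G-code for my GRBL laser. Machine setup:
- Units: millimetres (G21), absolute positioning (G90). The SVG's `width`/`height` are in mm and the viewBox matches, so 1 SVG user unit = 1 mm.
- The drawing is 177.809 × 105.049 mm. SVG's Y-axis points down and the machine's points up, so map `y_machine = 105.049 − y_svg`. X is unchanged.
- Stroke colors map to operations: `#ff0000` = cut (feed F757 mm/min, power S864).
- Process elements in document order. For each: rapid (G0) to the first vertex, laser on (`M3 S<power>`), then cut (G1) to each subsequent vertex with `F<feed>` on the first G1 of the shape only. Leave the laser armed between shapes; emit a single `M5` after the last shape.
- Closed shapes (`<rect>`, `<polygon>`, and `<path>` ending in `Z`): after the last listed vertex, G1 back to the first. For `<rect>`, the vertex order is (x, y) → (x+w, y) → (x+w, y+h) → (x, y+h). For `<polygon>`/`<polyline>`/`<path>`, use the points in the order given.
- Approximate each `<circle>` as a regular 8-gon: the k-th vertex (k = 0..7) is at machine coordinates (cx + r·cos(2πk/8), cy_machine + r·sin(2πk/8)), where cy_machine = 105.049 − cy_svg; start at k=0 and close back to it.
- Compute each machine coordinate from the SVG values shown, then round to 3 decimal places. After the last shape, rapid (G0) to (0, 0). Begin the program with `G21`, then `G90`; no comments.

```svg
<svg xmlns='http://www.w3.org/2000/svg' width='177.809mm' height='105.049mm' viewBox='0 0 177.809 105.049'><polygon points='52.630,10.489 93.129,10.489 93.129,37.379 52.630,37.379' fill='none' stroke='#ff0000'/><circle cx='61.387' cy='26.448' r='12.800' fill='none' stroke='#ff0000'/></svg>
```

G21
G90
G0 X52.630 Y94.560
M3 S864
G1 X93.129 Y94.560 F757
G1 X93.129 Y67.670
G1 X52.630 Y67.670
G1 X52.630 Y94.560
G0 X74.187 Y78.601
M3 S864
G1 X70.438 Y87.652 F757
G1 X61.387 Y91.401
G1 X52.336 Y87.652
G1 X48.587 Y78.601
G1 X52.336 Y69.550
G1 X61.387 Y65.801
G1 X70.438 Y69.550
G1 X74.187 Y78.601
M5
G0 X0.000 Y0.000

1 u = 1 mm; y_m = 105.049 − y.

[1] `<polygon>` rectangle, #ff0000→cut S864 F757: (52.630,94.560) → (93.129,94.560) → (93.129,67.670) → (52.630,67.670) → (52.630,94.560) (closed)

[2] `<circle>` circle, #ff0000→cut S864 F757: (74.187,78.601) → (70.438,87.652) → (61.387,91.401) → (52.336,87.652) → (48.587,78.601) → (52.336,69.550) → (61.387,65.801) → (70.438,69.550) → (74.187,78.601) (closed)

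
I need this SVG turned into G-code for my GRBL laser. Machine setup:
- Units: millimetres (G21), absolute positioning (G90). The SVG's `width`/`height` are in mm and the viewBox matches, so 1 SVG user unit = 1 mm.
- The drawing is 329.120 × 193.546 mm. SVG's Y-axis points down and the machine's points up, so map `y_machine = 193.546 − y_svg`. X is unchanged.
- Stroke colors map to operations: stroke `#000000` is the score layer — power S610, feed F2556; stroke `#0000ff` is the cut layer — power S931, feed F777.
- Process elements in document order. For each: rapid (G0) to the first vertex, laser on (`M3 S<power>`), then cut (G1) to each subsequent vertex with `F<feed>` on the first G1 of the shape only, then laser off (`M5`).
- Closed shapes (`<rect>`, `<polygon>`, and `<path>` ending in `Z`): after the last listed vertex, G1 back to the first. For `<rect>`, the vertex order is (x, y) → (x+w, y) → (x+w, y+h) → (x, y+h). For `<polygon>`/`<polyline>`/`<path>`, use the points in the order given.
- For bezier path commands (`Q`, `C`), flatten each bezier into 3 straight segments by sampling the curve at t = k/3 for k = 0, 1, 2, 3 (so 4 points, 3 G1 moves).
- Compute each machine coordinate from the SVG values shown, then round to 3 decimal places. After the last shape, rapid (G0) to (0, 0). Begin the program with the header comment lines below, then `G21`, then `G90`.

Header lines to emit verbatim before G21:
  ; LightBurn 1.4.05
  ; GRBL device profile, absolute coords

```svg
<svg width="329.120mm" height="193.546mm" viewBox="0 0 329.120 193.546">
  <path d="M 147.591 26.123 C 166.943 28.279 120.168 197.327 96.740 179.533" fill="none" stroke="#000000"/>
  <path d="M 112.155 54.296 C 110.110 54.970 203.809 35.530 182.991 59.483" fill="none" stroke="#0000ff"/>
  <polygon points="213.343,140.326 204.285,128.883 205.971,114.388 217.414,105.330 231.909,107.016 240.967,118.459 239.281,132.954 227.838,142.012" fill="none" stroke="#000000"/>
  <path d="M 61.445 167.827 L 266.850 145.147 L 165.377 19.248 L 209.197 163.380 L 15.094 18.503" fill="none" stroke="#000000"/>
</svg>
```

; LightBurn 1.4.05
; GRBL device profile, absolute coords
G21
G90
G0 X147.591 Y167.423
M3 S610
G1 X148.215 Y122.738 F2556
G1 X124.636 Y45.398
G1 X96.740 Y14.013
M5
G0 X112.155 Y139.250
M3 S931
G1 X134.237 Y142.929 F777
G1 X173.424 Y145.904
G1 X182.991 Y134.063
M5
G0 X213.343 Y53.220
M3 S610
G1 X204.285 Y64.663 F2556
G1 X205.971 Y79.158
G1 X217.414 Y88.216
G1 X231.909 Y86.530
G1 X240.967 Y75.087
G1 X239.281 Y60.592
G1 X227.838 Y51.534
G1 X213.343 Y53.220
M5
G0 X61.445 Y25.719
M3 S610
G1 X266.850 Y48.399 F2556
G1 X165.377 Y174.298
G1 X209.197 Y30.166
G1 X15.094 Y175.043
M5
G0 X0.000 Y0.000

viewBox `0 0 329.120 193.546` with mm width/height → 1 unit = 1 mm. Flip: y_m = 193.546 − y_svg.

**Shape 1** — `<path>` cubic bezier, stroke `#000000` → score (S610, F2556). Control points (SVG): P0=(147.591,26.123), P1=(166.943,28.279), P2=(120.168,197.327), P3=(96.740,179.533); sampled at t=k/3. Machine vertices: (147.591,167.423) → (148.215,122.738) → (124.636,45.398) → (96.740,14.013). Open path.

**Shape 2** — `<path>` cubic bezier, stroke `#0000ff` → cut (S931, F777). Control points (SVG): P0=(112.155,54.296), P1=(110.110,54.970), P2=(203.809,35.530), P3=(182.991,59.483); sampled at t=k/3. Machine vertices: (112.155,139.250) → (134.237,142.929) → (173.424,145.904) → (182.991,134.063). Open path.

**Shape 3** — `<polygon>` regular polygon, stroke `#000000` → score (S610, F2556). Machine vertices: (213.343,53.220) → (204.285,64.663) → (205.971,79.158) → (217.414,88.216) → (231.909,86.530) → (240.967,75.087) → (239.281,60.592) → (227.838,51.534) → (213.343,53.220). Closed: final G1 returns to the first vertex.

**Shape 4** — `<path>` open polyline, stroke `#000000` → score (S610, F2556). Machine vertices: (61.445,25.719) → (266.850,48.399) → (165.377,174.298) → (209.197,30.166) → (15.094,175.043). Open path.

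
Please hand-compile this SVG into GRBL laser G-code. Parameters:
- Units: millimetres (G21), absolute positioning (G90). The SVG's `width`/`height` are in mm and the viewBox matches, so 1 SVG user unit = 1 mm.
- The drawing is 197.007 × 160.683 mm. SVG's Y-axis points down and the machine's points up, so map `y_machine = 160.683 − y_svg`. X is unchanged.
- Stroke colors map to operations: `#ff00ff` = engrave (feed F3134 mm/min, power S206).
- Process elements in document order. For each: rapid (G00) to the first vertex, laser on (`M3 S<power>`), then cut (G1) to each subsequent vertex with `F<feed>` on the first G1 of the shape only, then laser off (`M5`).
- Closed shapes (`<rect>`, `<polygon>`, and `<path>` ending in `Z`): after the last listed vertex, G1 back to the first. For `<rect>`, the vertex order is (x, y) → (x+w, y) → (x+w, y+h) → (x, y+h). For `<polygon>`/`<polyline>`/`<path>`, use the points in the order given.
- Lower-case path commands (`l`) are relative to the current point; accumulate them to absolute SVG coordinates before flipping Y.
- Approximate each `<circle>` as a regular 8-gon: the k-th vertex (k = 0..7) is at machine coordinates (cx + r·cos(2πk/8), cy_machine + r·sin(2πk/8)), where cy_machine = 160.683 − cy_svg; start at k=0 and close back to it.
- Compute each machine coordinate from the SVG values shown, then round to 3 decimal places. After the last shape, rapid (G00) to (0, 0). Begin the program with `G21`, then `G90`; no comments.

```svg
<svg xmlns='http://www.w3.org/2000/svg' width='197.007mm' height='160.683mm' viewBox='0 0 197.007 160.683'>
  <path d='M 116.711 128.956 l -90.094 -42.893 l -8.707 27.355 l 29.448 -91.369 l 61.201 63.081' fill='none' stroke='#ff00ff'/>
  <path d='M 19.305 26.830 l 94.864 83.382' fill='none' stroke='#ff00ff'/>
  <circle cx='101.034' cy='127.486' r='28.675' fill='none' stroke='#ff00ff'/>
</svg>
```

viewBox `0 0 197.007 160.683` with mm width/height → 1 unit = 1 mm. Flip: y_m = 160.683 − y_svg.

**Shape 1** — `<path>` open polyline, stroke `#ff00ff` → engrave (S206, F3134). Machine vertices: (116.711,31.727) → (26.617,74.620) → (17.910,47.265) → (47.358,138.634) → (108.559,75.553). Open path.

**Shape 2** — `<path>` line segment, stroke `#ff00ff` → engrave (S206, F3134). Machine vertices: (19.305,133.853) → (114.169,50.471). Open path.

**Shape 3** — `<circle>` circle, stroke `#ff00ff` → engrave (S206, F3134). Machine vertices: (129.709,33.197) → (121.310,53.473) → (101.034,61.872) → (80.758,53.473) → (72.359,33.197) → (80.758,12.921) → (101.034,4.522) → (121.310,12.921) → (129.709,33.197). Closed: final G1 returns to the first vertex.

G21
G90
G00 X116.711 Y31.727
M3 S206
G1 X26.617 Y74.620 F3134
G1 X17.910 Y47.265
G1 X47.358 Y138.634
G1 X108.559 Y75.553
M5
G00 X19.305 Y133.853
M3 S206
G1 X114.169 Y50.471 F3134
M5
G00 X129.709 Y33.197
M3 S206
G1 X121.310 Y53.473 F3134
G1 X101.034 Y61.872
G1 X80.758 Y53.473
G1 X72.359 Y33.197
G1 X80.758 Y12.921
G1 X101.034 Y4.522
G1 X121.310 Y12.921
G1 X129.709 Y33.197
M5
G00 X0.000 Y0.000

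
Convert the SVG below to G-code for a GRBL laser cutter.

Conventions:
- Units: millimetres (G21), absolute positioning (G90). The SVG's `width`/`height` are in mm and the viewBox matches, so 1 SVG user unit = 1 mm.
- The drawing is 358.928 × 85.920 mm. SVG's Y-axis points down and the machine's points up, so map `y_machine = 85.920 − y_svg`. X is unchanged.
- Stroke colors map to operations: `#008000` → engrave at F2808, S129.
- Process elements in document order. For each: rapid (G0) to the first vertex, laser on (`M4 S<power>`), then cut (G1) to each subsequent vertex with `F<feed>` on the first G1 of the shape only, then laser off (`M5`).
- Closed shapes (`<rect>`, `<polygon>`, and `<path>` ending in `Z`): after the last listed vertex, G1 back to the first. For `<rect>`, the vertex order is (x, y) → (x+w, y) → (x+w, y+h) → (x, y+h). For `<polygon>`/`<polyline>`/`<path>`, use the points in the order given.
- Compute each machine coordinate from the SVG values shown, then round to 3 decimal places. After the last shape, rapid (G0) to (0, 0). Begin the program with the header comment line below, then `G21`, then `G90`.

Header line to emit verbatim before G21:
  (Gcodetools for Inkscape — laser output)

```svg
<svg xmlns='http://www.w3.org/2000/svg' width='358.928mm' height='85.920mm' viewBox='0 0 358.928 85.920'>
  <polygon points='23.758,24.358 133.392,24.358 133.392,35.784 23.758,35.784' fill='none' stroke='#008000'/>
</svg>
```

(Gcodetools for Inkscape — laser output)
G21
G90
G0 X23.758 Y61.562
M4 S129
G1 X133.392 Y61.562 F2808
G1 X133.392 Y50.136
G1 X23.758 Y50.136
G1 X23.758 Y61.562
M5
G0 X0.000 Y0.000

Since the viewBox matches the mm dimensions, user units are millimetres directly. The only transform is the Y-flip y_m = 85.920 − y_svg.

Shape 1 is a rectangle drawn with `<polygon>`. Its stroke #008000 means engrave at S129, F2808. After flipping Y the toolpath is (23.758,61.562) → (133.392,61.562) → (133.392,50.136) → (23.758,50.136) → (23.758,61.562), returning to the start.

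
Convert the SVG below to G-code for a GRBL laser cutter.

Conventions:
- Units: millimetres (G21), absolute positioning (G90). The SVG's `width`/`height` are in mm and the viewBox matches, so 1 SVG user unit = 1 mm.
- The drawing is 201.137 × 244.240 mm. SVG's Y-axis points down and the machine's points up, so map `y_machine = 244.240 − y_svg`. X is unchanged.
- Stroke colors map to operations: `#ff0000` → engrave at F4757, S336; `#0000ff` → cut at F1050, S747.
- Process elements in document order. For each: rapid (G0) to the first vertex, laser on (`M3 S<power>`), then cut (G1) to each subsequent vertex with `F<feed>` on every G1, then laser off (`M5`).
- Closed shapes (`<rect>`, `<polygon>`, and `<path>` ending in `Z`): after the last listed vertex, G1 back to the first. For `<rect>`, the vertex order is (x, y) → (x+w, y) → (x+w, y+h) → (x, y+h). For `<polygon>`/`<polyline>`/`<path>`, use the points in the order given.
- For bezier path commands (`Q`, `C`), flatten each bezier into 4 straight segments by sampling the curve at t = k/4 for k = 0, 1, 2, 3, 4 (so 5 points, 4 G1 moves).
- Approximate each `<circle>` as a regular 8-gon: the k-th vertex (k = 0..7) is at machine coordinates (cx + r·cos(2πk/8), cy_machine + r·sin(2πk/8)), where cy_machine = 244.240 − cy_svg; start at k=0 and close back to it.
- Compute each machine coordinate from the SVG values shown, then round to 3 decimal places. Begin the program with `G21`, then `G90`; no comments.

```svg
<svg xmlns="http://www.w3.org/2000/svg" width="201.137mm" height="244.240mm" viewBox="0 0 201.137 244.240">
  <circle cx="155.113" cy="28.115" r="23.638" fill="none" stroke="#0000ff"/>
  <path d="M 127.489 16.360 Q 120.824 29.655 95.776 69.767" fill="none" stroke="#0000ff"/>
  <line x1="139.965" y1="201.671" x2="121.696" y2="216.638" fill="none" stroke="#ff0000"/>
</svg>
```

Since the viewBox matches the mm dimensions, user units are millimetres directly. The only transform is the Y-flip y_m = 244.240 − y_svg.

Shape 1 is a circle drawn with `<circle>`. Its stroke #0000ff means cut at S747, F1050. After flipping Y the toolpath is (178.751,216.125) → (171.828,232.840) → (155.113,239.763) → (138.398,232.840) → (131.475,216.125) → (138.398,199.410) → (155.113,192.487) → (171.828,199.410) → (178.751,216.125), returning to the start.

Shape 2 is a quadratic bezier drawn with `<path>`. Its stroke #0000ff means cut at S747, F1050. After flipping Y the toolpath is (127.489,227.880) → (123.008,219.556) → (116.228,207.881) → (107.151,192.853) → (95.776,174.473).

Shape 3 is a line segment drawn with `<line>`. Its stroke #ff0000 means engrave at S336, F4757. After flipping Y the toolpath is (139.965,42.569) → (121.696,27.602).

G21
G90
G0 X178.751 Y216.125
M3 S747
G1 X171.828 Y232.840 F1050
G1 X155.113 Y239.763 F1050
G1 X138.398 Y232.840 F1050
G1 X131.475 Y216.125 F1050
G1 X138.398 Y199.410 F1050
G1 X155.113 Y192.487 F1050
G1 X171.828 Y199.410 F1050
G1 X178.751 Y216.125 F1050
M5
G0 X127.489 Y227.880
M3 S747
G1 X123.008 Y219.556 F1050
G1 X116.228 Y207.881 F1050
G1 X107.151 Y192.853 F1050
G1 X95.776 Y174.473 F1050
M5
G0 X139.965 Y42.569
M3 S336
G1 X121.696 Y27.602 F4757
M5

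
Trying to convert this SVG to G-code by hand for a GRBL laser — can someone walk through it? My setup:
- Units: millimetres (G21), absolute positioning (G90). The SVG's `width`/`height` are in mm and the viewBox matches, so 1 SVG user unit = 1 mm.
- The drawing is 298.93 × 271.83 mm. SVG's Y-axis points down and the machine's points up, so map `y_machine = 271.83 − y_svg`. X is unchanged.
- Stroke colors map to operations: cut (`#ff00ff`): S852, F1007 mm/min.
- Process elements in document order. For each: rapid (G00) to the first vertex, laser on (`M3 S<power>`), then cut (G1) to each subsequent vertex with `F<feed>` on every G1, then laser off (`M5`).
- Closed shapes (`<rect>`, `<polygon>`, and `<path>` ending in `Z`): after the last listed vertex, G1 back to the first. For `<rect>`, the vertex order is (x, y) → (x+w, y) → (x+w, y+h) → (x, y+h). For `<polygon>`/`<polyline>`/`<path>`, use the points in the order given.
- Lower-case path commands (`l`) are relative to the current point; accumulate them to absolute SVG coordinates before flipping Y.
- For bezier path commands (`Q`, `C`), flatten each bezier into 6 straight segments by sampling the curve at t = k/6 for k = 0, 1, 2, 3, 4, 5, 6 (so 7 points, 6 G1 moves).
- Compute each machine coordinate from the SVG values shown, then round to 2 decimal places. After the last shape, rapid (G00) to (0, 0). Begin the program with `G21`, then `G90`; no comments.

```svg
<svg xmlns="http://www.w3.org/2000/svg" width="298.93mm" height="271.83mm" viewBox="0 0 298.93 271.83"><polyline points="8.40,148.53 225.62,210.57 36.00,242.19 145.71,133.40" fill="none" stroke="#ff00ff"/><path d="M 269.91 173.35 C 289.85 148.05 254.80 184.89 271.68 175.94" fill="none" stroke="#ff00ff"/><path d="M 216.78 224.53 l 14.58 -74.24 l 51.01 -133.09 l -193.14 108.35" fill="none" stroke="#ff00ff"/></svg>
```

viewBox `0 0 298.93 271.83` with mm width/height → 1 unit = 1 mm. Flip: y_m = 271.83 − y_svg.

**Shape 1** — `<polyline>` open polyline, stroke `#ff00ff` → cut (S852, F1007). Machine vertices: (8.40,123.30) → (225.62,61.26) → (36.00,29.64) → (145.71,138.43). Open path.

**Shape 2** — `<path>` cubic bezier, stroke `#ff00ff` → cut (S852, F1007). Control points (SVG): P0=(269.91,173.35), P1=(289.85,148.05), P2=(254.80,184.89), P3=(271.68,175.94); sampled at t=k/6. Machine vertices: (269.91,98.48) → (275.79,106.45) → (275.48,107.06) → (271.94,103.32) → (268.15,98.21) → (267.07,94.73) → (271.68,95.89). Open path.

**Shape 3** — `<path>` open polyline, stroke `#ff00ff` → cut (S852, F1007). Machine vertices: (216.78,47.30) → (231.36,121.54) → (282.37,254.63) → (89.23,146.28). Open path.

G21
G90
G00 X8.40 Y123.30
M3 S852
G1 X225.62 Y61.26 F1007
G1 X36.00 Y29.64 F1007
G1 X145.71 Y138.43 F1007
M5
G00 X269.91 Y98.48
M3 S852
G1 X275.79 Y106.45 F1007
G1 X275.48 Y107.06 F1007
G1 X271.94 Y103.32 F1007
G1 X268.15 Y98.21 F1007
G1 X267.07 Y94.73 F1007
G1 X271.68 Y95.89 F1007
M5
G00 X216.78 Y47.30
M3 S852
G1 X231.36 Y121.54 F1007
G1 X282.37 Y254.63 F1007
G1 X89.23 Y146.28 F1007
M5
G00 X0.00 Y0.00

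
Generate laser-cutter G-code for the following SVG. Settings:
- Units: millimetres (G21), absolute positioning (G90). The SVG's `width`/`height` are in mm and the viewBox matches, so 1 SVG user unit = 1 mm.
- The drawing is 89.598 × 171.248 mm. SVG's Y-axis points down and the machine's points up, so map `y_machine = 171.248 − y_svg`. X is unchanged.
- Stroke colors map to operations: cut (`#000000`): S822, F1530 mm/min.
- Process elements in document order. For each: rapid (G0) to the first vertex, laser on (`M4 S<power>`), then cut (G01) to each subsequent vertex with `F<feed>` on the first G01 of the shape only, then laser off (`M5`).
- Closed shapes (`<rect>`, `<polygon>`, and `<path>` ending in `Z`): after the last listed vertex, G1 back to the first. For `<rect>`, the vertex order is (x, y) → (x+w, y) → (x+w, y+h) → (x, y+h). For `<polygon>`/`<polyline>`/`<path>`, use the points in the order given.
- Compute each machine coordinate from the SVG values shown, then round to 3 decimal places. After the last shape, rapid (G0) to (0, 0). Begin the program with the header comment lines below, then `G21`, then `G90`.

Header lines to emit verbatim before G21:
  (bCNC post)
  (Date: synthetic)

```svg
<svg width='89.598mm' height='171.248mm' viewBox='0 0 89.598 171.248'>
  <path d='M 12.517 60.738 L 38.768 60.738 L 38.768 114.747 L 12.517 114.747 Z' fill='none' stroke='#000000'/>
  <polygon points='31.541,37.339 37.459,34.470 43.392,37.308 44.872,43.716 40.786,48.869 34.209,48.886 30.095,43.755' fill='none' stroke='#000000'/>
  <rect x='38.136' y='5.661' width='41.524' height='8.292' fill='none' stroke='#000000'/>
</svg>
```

(bCNC post)
(Date: synthetic)
G21
G90
G0 X12.517 Y110.510
M4 S822
G01 X38.768 Y110.510 F1530
G01 X38.768 Y56.501
G01 X12.517 Y56.501
G01 X12.517 Y110.510
M5
G0 X31.541 Y133.909
M4 S822
G01 X37.459 Y136.778 F1530
G01 X43.392 Y133.940
G01 X44.872 Y127.532
G01 X40.786 Y122.379
G01 X34.209 Y122.362
G01 X30.095 Y127.493
G01 X31.541 Y133.909
M5
G0 X38.136 Y165.587
M4 S822
G01 X79.660 Y165.587 F1530
G01 X79.660 Y157.295
G01 X38.136 Y157.295
G01 X38.136 Y165.587
M5
G0 X0.000 Y0.000

Since the viewBox matches the mm dimensions, user units are millimetres directly. The only transform is the Y-flip y_m = 171.248 − y_svg.

Shape 1 is a rectangle drawn with `<path>`. Its stroke #000000 means cut at S822, F1530. After flipping Y the toolpath is (12.517,110.510) → (38.768,110.510) → (38.768,56.501) → (12.517,56.501) → (12.517,110.510), returning to the start.

Shape 2 is a regular polygon drawn with `<polygon>`. Its stroke #000000 means cut at S822, F1530. After flipping Y the toolpath is (31.541,133.909) → (37.459,136.778) → (43.392,133.940) → (44.872,127.532) → (40.786,122.379) → (34.209,122.362) → (30.095,127.493) → (31.541,133.909), returning to the start.

Shape 3 is a rectangle drawn with `<rect>`. Its stroke #000000 means cut at S822, F1530. After flipping Y the toolpath is (38.136,165.587) → (79.660,165.587) → (79.660,157.295) → (38.136,157.295) → (38.136,165.587), returning to the start.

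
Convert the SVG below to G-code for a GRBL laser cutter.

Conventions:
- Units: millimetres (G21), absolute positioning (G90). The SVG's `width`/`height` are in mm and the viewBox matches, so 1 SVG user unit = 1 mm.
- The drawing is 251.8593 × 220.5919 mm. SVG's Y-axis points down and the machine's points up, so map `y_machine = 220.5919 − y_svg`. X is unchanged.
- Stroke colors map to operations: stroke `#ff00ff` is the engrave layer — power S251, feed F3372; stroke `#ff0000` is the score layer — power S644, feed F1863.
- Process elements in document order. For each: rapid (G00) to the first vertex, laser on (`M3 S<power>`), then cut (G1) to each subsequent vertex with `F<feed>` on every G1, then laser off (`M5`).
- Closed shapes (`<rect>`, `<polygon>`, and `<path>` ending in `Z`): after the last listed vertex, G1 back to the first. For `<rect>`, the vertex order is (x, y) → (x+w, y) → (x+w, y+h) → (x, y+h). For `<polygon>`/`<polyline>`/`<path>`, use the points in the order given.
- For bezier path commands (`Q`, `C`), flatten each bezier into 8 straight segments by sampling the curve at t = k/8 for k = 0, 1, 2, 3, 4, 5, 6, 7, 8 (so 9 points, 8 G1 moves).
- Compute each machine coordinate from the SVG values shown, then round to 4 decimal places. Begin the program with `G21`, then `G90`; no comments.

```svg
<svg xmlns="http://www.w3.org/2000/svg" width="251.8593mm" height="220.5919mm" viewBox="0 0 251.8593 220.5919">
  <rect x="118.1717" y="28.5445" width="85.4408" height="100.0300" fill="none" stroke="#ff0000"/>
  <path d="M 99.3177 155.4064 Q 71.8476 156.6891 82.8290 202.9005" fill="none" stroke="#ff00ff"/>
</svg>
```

G21
G90
G00 X118.1717 Y192.0474
M3 S644
G1 X203.6125 Y192.0474 F1863
G1 X203.6125 Y92.0174 F1863
G1 X118.1717 Y92.0174 F1863
G1 X118.1717 Y192.0474 F1863
M5
G00 X99.3177 Y65.1855
M3 S251
G1 X93.0510 Y64.1628 F3372
G1 X87.9859 Y61.7361 F3372
G1 X84.1224 Y57.9054 F3372
G1 X81.4605 Y52.6706 F3372
G1 X80.0002 Y46.0319 F3372
G1 X79.7415 Y37.9891 F3372
G1 X80.6845 Y28.5422 F3372
G1 X82.8290 Y17.6914 F3372
M5

viewBox `0 0 251.8593 220.5919` with mm width/height → 1 unit = 1 mm. Flip: y_m = 220.5919 − y_svg.

**Shape 1** — `<rect>` rectangle, stroke `#ff0000` → score (S644, F1863). Machine vertices: (118.1717,192.0474) → (203.6125,192.0474) → (203.6125,92.0174) → (118.1717,92.0174) → (118.1717,192.0474). Closed: final G1 returns to the first vertex.

**Shape 2** — `<path>` quadratic bezier, stroke `#ff00ff` → engrave (S251, F3372). Control points (SVG): P0=(99.3177,155.4064), P1=(71.8476,156.6891), P2=(82.8290,202.9005); sampled at t=k/8. Machine vertices: (99.3177,65.1855) → (93.0510,64.1628) → (87.9859,61.7361) → (84.1224,57.9054) → (81.4605,52.6706) → (80.0002,46.0319) → (79.7415,37.9891) → (80.6845,28.5422) → (82.8290,17.6914). Open path.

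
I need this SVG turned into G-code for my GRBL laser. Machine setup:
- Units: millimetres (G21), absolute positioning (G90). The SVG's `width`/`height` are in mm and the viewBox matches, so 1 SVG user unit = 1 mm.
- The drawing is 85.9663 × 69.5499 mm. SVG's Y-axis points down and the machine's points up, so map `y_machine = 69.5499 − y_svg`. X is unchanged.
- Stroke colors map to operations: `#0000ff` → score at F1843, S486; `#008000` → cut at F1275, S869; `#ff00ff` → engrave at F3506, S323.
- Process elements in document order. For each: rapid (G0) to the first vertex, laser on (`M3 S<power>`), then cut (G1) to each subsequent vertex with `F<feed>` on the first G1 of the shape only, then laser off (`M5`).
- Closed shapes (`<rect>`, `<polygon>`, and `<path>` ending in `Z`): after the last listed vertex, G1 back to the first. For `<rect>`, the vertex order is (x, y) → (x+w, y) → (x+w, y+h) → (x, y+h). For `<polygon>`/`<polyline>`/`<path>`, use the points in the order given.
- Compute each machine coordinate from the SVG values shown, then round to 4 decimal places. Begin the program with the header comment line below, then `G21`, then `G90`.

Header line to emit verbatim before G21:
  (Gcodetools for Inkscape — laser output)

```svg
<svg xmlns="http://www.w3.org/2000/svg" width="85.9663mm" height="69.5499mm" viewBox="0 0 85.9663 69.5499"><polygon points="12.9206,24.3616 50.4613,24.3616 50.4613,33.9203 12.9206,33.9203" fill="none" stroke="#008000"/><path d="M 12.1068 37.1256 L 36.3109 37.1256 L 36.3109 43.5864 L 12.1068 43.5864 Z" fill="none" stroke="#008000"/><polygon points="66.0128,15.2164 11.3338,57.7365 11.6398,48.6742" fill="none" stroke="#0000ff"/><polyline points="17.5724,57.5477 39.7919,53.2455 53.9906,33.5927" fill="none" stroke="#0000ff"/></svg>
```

(Gcodetools for Inkscape — laser output)
G21
G90
G0 X12.9206 Y45.1883
M3 S869
G1 X50.4613 Y45.1883 F1275
G1 X50.4613 Y35.6296
G1 X12.9206 Y35.6296
G1 X12.9206 Y45.1883
M5
G0 X12.1068 Y32.4243
M3 S869
G1 X36.3109 Y32.4243 F1275
G1 X36.3109 Y25.9635
G1 X12.1068 Y25.9635
G1 X12.1068 Y32.4243
M5
G0 X66.0128 Y54.3335
M3 S486
G1 X11.3338 Y11.8134 F1843
G1 X11.6398 Y20.8757
G1 X66.0128 Y54.3335
M5
G0 X17.5724 Y12.0022
M3 S486
G1 X39.7919 Y16.3044 F1843
G1 X53.9906 Y35.9572
M5

viewBox `0 0 85.9663 69.5499` with mm width/height → 1 unit = 1 mm. Flip: y_m = 69.5499 − y_svg.

**Shape 1** — `<polygon>` rectangle, stroke `#008000` → cut (S869, F1275). Machine vertices: (12.9206,45.1883) → (50.4613,45.1883) → (50.4613,35.6296) → (12.9206,35.6296) → (12.9206,45.1883). Closed: final G1 returns to the first vertex.

**Shape 2** — `<path>` rectangle, stroke `#008000` → cut (S869, F1275). Machine vertices: (12.1068,32.4243) → (36.3109,32.4243) → (36.3109,25.9635) → (12.1068,25.9635) → (12.1068,32.4243). Closed: final G1 returns to the first vertex.

**Shape 3** — `<polygon>` closed polygon, stroke `#0000ff` → score (S486, F1843). Machine vertices: (66.0128,54.3335) → (11.3338,11.8134) → (11.6398,20.8757) → (66.0128,54.3335). Closed: final G1 returns to the first vertex.

**Shape 4** — `<polyline>` open polyline, stroke `#0000ff` → score (S486, F1843). Machine vertices: (17.5724,12.0022) → (39.7919,16.3044) → (53.9906,35.9572). Open path.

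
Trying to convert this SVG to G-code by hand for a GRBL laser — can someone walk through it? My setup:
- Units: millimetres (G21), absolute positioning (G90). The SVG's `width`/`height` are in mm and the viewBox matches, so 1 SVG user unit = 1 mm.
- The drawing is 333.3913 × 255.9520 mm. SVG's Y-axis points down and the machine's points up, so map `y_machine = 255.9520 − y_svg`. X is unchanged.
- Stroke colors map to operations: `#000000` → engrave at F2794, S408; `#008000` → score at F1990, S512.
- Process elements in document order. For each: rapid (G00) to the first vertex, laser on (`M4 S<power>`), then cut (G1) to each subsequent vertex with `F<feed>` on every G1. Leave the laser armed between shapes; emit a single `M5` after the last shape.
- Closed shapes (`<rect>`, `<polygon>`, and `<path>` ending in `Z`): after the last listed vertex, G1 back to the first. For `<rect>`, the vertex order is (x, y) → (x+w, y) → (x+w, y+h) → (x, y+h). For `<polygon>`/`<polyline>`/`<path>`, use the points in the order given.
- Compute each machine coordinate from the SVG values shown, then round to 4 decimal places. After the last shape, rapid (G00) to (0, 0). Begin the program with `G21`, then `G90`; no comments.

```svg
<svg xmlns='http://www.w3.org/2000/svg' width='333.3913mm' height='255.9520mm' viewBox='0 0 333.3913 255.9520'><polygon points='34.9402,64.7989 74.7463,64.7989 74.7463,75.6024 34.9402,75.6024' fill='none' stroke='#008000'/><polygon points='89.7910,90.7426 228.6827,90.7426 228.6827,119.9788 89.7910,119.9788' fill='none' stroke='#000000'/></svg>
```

1 u = 1 mm; y_m = 255.9520 − y.

[1] `<polygon>` rectangle, #008000→score S512 F1990: (34.9402,191.1531) → (74.7463,191.1531) → (74.7463,180.3496) → (34.9402,180.3496) → (34.9402,191.1531) (closed)

[2] `<polygon>` rectangle, #000000→engrave S408 F2794: (89.7910,165.2094) → (228.6827,165.2094) → (228.6827,135.9732) → (89.7910,135.9732) → (89.7910,165.2094) (closed)

G21
G90
G00 X34.9402 Y191.1531
M4 S512
G1 X74.7463 Y191.1531 F1990
G1 X74.7463 Y180.3496 F1990
G1 X34.9402 Y180.3496 F1990
G1 X34.9402 Y191.1531 F1990
G00 X89.7910 Y165.2094
M4 S408
G1 X228.6827 Y165.2094 F2794
G1 X228.6827 Y135.9732 F2794
G1 X89.7910 Y135.9732 F2794
G1 X89.7910 Y165.2094 F2794
M5
G00 X0.0000 Y0.0000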